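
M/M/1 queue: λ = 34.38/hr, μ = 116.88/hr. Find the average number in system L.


ρ = λ/μ = 34.38/116.88 = 0.2941
L = ρ/(1−ρ) = 0.2941/(1 − 0.2941) = 0.2941/0.7059 = 0.4167

Final: 0.4167


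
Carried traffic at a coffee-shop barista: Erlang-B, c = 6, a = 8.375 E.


B(6,8.375) = 0.409644 (Erlang-B)
Carried load = a(1 − B) = 8.375·(1 − 0.409644) = 8.375·0.590356 = 4.9442 E

Final: 4.9442 Erlangs


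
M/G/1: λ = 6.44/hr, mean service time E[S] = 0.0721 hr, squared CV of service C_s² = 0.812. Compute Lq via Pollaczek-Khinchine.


ρ = λ·E[S] = 6.44·0.0721 = 0.4643
Lq = ρ²(1+C_s²)/(2(1−ρ)) = 0.2156·(1+0.812)/(2·0.5357)
= 0.2156·1.8120/1.0714 = 0.36464

Final: 0.36464


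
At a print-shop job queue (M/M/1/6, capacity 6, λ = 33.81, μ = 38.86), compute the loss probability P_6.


ρ = λ/μ = 33.81/38.86 = 0.8700
P_K = (1−ρ)ρ^K/(1−ρ^(K+1)) = (0.1300·0.433765)/(1 − 0.377395)
= 0.056369/0.622605 = 0.090538

Final: 0.090538


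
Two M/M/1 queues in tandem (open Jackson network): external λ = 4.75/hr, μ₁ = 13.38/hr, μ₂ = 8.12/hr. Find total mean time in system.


Each node sees arrival rate λ = 4.75/hr (tandem ⇒ throughput preserved).
W₁ = 1/(μ₁−λ) = 1/(13.38−4.75) = 0.11587 hr
W₂ = 1/(μ₂−λ) = 1/(8.12−4.75) = 0.29674 hr
W_total = W₁ + W₂ = 0.11587 + 0.29674 = 0.41261 hr

Final: 0.41261 hr


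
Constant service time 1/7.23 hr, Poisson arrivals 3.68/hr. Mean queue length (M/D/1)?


ρ = 3.68/7.23 = 0.5090
M/D/1: Lq = ρ²/(2(1−ρ)) = 0.2591/(2·0.4910) = 0.26381

Final: 0.26381


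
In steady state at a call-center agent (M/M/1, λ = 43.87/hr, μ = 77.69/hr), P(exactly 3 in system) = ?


ρ = 43.87/77.69 = 0.5647
P_n = (1−ρ)·ρ^n = (1 − 0.5647)·0.5647^3 = 0.4353·0.180056 = 0.078382

Final: 0.078382


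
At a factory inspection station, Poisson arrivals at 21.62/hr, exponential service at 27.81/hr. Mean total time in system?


W = 1/(μ−λ) = 1/(27.81 − 21.62) = 1/6.19 = 0.1616 hr

Final: 0.1616 hr


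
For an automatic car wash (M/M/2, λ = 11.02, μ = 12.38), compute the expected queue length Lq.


a = λ/μ = 0.8901; ρ = a/2 = 0.4451
P₀ = 0.384013
Lq = P₀·a^c·ρ / (c!·(1−ρ)²) = 0.384013·0.79236·0.4451/(2·0.30794)
= 0.21989

Final: 0.21989


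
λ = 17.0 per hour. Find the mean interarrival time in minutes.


Mean interarrival time = 1/λ = 1/17.0 hour = 0.05882 hour
In minutes: 0.05882 × 60 = 3.5294 min

Final: 3.5294 min


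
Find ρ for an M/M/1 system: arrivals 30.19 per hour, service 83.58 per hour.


ρ = λ/μ = 30.19/83.58 = 0.3612

Final: 0.3612


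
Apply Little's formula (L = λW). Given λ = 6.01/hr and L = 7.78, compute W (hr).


W = L/λ = 7.78/6.01 = 1.2945 hr

Final: 1.2945 hr


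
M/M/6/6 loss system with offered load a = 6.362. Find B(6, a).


B(c,a) = (a^c/c!) / Σ_{k=0}^{c} a^k/k!
a^6/6! = 92.093609
Σ terms (k=0..6): 1.00000 + 6.36200 + 20.23752 + 42.91704 + 68.25955 + 86.85345 + 92.09361 = 317.723169
B = 92.093609/317.723169 = 0.289855

Final: 0.289855


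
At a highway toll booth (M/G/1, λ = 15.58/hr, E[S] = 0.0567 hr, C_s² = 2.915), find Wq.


ρ = λ·E[S] = 15.58·0.0567 = 0.8834
E[S²] = E[S]²(1+C_s²) = 0.0567²·(1+2.915) = 0.012586
Wq = λ·E[S²]/(2(1−ρ)) = 15.58·0.012586/(2·0.1166) = 0.84078 hr

Final: 0.84078 hr


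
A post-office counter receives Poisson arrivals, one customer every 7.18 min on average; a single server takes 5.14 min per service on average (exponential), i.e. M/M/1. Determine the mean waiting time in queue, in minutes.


λ = 60/7.18 = 8.3565 /hr
μ = 60/5.14 = 11.6732 /hr
ρ = λ/μ = 8.3565/11.6732 = 0.7159
Wq = ρ/(μ−λ) = 0.7159/(11.6732−8.3565) = 0.21585 hr
In minutes: 0.21585·60 = 12.951 min

Final: 12.951 min


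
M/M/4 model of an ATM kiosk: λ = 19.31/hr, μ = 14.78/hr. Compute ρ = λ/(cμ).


ρ = λ/(cμ) = 19.31/(4·14.78) = 19.31/59.12 = 0.3266

Final: 0.3266


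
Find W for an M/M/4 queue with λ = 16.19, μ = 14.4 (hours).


a = 1.1243; ρ = 0.2811; P₀ = 0.324064
Lq = P₀·a^c·ρ/(c!(1−ρ)²) = 0.01173
Wq = Lq/λ = 0.01173/16.19 = 0.0007247 hr
W = Wq + 1/μ = 0.0007247 + 0.06944 = 0.07017 hr

Final: 0.07017 hr


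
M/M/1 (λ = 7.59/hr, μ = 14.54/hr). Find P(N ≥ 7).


ρ = 7.59/14.54 = 0.5220
P(N ≥ n) = ρ^n = 0.5220^7 = 0.010562

Final: 0.010562


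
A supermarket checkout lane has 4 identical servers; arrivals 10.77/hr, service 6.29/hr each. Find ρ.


ρ = λ/(cμ) = 10.77/(4·6.29) = 10.77/25.16 = 0.4281

Final: 0.4281


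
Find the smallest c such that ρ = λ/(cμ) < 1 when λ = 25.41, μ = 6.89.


Stability requires cμ > λ ⇔ c > λ/μ.
λ/μ = 25.41/6.89 = 3.6880
Minimum integer c = ⌊3.6880⌋ + 1 = 4
Check: 4·6.89 = 27.56 > 25.41, while 3·6.89 = 20.67 ≤ 25.41

Final: 4 servers


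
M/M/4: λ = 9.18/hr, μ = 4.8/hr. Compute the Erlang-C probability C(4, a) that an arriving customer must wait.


a = λ/μ = 1.9125; ρ = a/4 = 0.4781
P₀ = 0.143362 (from M/M/c formula)
C(c,a) = [a^c/(c!(1−ρ))]·P₀ = [13.37845/(24·0.5219)]·0.143362
= 1.06814·0.143362 = 0.153131

Final: 0.153131


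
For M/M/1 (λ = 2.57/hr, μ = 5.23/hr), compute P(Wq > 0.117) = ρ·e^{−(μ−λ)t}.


ρ = 2.57/5.23 = 0.4914
P(Wq > t) = ρ·e^{−(μ−λ)t} = 0.4914·e^{−0.3112}
= 0.4914·0.732553 = 0.359973

Final: 0.359973


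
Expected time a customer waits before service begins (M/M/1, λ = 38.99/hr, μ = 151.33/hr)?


ρ = 38.99/151.33 = 0.2576
Wq = ρ/(μ−λ) = 0.2576/(151.33 − 38.99) = 0.2576/112.34 = 0.002293 hr

Final: 0.002293 hr


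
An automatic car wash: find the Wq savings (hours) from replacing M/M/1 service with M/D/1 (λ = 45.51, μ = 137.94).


ρ = 45.51/137.94 = 0.3299
Wq(M/M/1) = ρ/(μ−λ) = 0.3299/92.43 = 0.003569 hr
Wq(M/D/1) = ρ/(2(μ−λ)) = 0.001785 hr
Savings = 0.003569 − 0.001785 = 0.001785 hr

Final: 0.001785 hr


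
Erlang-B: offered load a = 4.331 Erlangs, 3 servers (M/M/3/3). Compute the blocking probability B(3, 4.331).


B(c,a) = (a^c/c!) / Σ_{k=0}^{c} a^k/k!
a^3/3! = 13.539833
Σ terms (k=0..3): 1.00000 + 4.33100 + 9.37878 + 13.53983 = 28.249613
B = 13.539833/28.249613 = 0.479293

Final: 0.479293


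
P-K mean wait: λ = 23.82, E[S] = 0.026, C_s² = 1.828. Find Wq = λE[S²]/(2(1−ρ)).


ρ = λ·E[S] = 23.82·0.026 = 0.6193
E[S²] = E[S]²(1+C_s²) = 0.026²·(1+1.828) = 0.001912
Wq = λ·E[S²]/(2(1−ρ)) = 23.82·0.001912/(2·0.3807) = 0.05981 hr

Final: 0.05981 hr


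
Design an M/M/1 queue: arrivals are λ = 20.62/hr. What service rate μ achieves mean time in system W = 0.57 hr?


W = 1/(μ−λ) ⇒ μ − λ = 1/W = 1/0.57 = 1.7544
μ = λ + 1/W = 20.62 + 1.7544 = 22.3744 per hr

Final: 22.3744 /hr


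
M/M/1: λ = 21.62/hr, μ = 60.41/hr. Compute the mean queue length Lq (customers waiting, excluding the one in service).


ρ = 21.62/60.41 = 0.3579
Lq = ρ²/(1−ρ) = 0.1281/0.6421 = 0.1995

Final: 0.1995


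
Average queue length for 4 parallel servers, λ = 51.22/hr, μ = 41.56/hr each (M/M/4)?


a = λ/μ = 1.2324; ρ = a/4 = 0.3081
P₀ = 0.290461
Lq = P₀·a^c·ρ / (c!·(1−ρ)²) = 0.290461·2.30705·0.3081/(24·0.47871)
= 0.01797

Final: 0.01797


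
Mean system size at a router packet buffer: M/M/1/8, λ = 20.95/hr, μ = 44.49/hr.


ρ = 20.95/44.49 = 0.4709
L = ρ[1 − (K+1)ρ^K + Kρ^(K+1)] / [(1−ρ)(1−ρ^(K+1))]
Numerator: 0.4709·(1 − 9·0.002418 + 8·0.001138) = 0.464935
Denominator: (0.5291)·(0.998862) = 0.528505
L = 0.464935/0.528505 = 0.8797

Final: 0.8797


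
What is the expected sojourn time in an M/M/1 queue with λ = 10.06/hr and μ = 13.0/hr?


W = 1/(μ−λ) = 1/(13.0 − 10.06) = 1/2.94 = 0.3401 hr

Final: 0.3401 hr


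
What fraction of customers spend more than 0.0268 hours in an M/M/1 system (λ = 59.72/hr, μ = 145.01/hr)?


W ~ Exponential(μ−λ) for M/M/1.
μ − λ = 145.01 − 59.72 = 85.2900
P(W > t) = e^{−(μ−λ)t} = e^{−2.2858} = 0.101696

Final: 0.101696


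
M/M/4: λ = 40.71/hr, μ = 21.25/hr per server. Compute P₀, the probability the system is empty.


a = λ/μ = 40.71/21.25 = 1.9158; ρ = a/c = 0.4789
Σ_{k=0}^{3} a^k/k! (terms k=0..3) = 1.00000 + 1.91576 + 1.83508 + 1.17186 = 5.92270
Tail: a^4/(4!(1−ρ)) = 13.47003/(24·0.5211) = 1.07714
P₀ = 1/(5.92270 + 1.07714) = 1/6.99984 = 0.142860

Final: 0.142860


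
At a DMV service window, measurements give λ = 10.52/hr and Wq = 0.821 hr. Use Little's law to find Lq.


Lq = λWq = 10.52·0.821 = 8.6369

Final: 8.6369


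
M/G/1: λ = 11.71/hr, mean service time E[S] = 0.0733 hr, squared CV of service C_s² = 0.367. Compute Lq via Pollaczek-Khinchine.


ρ = λ·E[S] = 11.71·0.0733 = 0.8583
Lq = ρ²(1+C_s²)/(2(1−ρ)) = 0.7368·(1+0.367)/(2·0.1417)
= 0.7368·1.3670/0.2833 = 3.55486

Final: 3.55486


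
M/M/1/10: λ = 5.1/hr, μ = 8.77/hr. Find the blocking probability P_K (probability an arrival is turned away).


ρ = λ/μ = 5.1/8.77 = 0.5815
P_K = (1−ρ)ρ^K/(1−ρ^(K+1)) = (0.4185·0.004423)/(1 − 0.002572)
= 0.001851/0.997428 = 0.001856

Final: 0.001856


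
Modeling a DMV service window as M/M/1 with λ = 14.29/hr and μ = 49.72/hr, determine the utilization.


ρ = λ/μ = 14.29/49.72 = 0.2874

Final: 0.2874


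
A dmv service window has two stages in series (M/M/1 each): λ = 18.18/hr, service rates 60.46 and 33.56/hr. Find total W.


Each node sees arrival rate λ = 18.18/hr (tandem ⇒ throughput preserved).
W₁ = 1/(μ₁−λ) = 1/(60.46−18.18) = 0.02365 hr
W₂ = 1/(μ₂−λ) = 1/(33.56−18.18) = 0.06502 hr
W_total = W₁ + W₂ = 0.02365 + 0.06502 = 0.08867 hr

Final: 0.08867 hr


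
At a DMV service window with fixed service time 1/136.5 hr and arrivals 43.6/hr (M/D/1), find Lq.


ρ = 43.6/136.5 = 0.3194
M/D/1: Lq = ρ²/(2(1−ρ)) = 0.1020/(2·0.6806) = 0.07495

Final: 0.07495


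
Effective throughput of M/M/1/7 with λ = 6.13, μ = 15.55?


ρ = 0.3942; P_K = (1−ρ)ρ^7/(1−ρ^8) = 0.0008968
λ_eff = λ(1 − P_K) = 6.13·(1 − 0.0008968) = 6.13·0.999103 = 6.1245 /hr

Final: 6.1245 /hr


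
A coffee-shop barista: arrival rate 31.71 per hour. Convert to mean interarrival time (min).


Mean interarrival time = 1/λ = 1/31.71 hour = 0.03154 hour
In minutes: 0.03154 × 60 = 1.8921 min

Final: 1.8921 min


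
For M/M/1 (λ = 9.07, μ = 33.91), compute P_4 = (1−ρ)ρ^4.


ρ = 9.07/33.91 = 0.2675
P_n = (1−ρ)·ρ^n = (1 − 0.2675)·0.2675^4 = 0.7325·0.005118 = 0.003749

Final: 0.003749


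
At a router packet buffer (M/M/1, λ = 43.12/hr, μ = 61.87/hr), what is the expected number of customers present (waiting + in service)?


ρ = λ/μ = 43.12/61.87 = 0.6969
L = ρ/(1−ρ) = 0.6969/(1 − 0.6969) = 0.6969/0.3031 = 2.2997

Final: 2.2997


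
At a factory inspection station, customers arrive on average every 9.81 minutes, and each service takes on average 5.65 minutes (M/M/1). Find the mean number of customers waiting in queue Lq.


λ = 60/9.81 = 6.1162 /hr
μ = 60/5.65 = 10.6195 /hr
ρ = λ/μ = 6.1162/10.6195 = 0.5759
Lq = ρ²/(1−ρ) = 0.3317/0.4241 = 0.7822

Final: 0.7822


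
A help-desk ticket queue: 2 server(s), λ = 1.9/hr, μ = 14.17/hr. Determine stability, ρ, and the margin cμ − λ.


Total capacity cμ = 2·14.17 = 28.34/hr
ρ = λ/(cμ) = 1.9/28.34 = 0.06704
Stable ⇔ ρ < 1: YES
Spare capacity = cμ − λ = 28.34 − 1.9 = 26.44/hr

Final: ρ = 0.06704; stable; margin = 26.44/hr


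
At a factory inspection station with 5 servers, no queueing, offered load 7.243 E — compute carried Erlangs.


B(5,7.243) = 0.438773 (Erlang-B)
Carried load = a(1 − B) = 7.243·(1 − 0.438773) = 7.243·0.561227 = 4.0650 E

Final: 4.0650 Erlangs


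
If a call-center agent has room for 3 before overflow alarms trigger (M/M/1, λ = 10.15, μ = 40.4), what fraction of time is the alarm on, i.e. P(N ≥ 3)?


ρ = 10.15/40.4 = 0.2512
P(N ≥ n) = ρ^n = 0.2512^3 = 0.015858

Final: 0.015858


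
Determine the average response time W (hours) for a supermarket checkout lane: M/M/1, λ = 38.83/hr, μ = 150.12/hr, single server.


W = 1/(μ−λ) = 1/(150.12 − 38.83) = 1/111.29 = 0.008986 hr

Final: 0.008986 hr


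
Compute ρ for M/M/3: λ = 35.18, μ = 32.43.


ρ = λ/(cμ) = 35.18/(3·32.43) = 35.18/97.29 = 0.3616

Final: 0.3616


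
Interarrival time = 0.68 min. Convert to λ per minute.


λ = 1/(interarrival time) in consistent units.
1 minute = 1 min, so λ = 1/0.68 = 1.4706 per minute

Final: 1.4706 /min


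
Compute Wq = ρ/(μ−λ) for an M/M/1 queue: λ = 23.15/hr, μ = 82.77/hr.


ρ = 23.15/82.77 = 0.2797
Wq = ρ/(μ−λ) = 0.2797/(82.77 − 23.15) = 0.2797/59.62 = 0.004691 hr

Final: 0.004691 hr


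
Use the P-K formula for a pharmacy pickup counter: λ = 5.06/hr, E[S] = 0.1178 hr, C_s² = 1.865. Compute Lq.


ρ = λ·E[S] = 5.06·0.1178 = 0.5961
Lq = ρ²(1+C_s²)/(2(1−ρ)) = 0.3553·(1+1.865)/(2·0.4039)
= 0.3553·2.8650/0.8079 = 1.26002

Final: 1.26002


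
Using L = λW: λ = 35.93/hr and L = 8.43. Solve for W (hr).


W = L/λ = 8.43/35.93 = 0.2346 hr

Final: 0.2346 hr


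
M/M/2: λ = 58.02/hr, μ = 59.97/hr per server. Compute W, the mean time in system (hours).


a = 0.9675; ρ = 0.4837; P₀ = 0.347943
Lq = P₀·a^c·ρ/(c!(1−ρ)²) = 0.29556
Wq = Lq/λ = 0.29556/58.02 = 0.005094 hr
W = Wq + 1/μ = 0.005094 + 0.01668 = 0.02177 hr

Final: 0.02177 hr


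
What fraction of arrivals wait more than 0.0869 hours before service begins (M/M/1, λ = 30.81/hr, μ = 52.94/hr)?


ρ = 30.81/52.94 = 0.5820
P(Wq > t) = ρ·e^{−(μ−λ)t} = 0.5820·e^{−1.9231}
= 0.5820·0.146154 = 0.085058

Final: 0.085058


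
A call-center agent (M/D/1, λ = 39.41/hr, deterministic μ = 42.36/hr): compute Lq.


ρ = 39.41/42.36 = 0.9304
M/D/1: Lq = ρ²/(2(1−ρ)) = 0.8656/(2·0.06964) = 6.21448

Final: 6.21448


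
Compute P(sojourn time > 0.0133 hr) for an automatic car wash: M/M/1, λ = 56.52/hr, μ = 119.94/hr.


W ~ Exponential(μ−λ) for M/M/1.
μ − λ = 119.94 − 56.52 = 63.4200
P(W > t) = e^{−(μ−λ)t} = e^{−0.8435} = 0.430208

Final: 0.430208


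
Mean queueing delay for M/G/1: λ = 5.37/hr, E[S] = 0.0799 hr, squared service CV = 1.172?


ρ = λ·E[S] = 5.37·0.0799 = 0.4291
E[S²] = E[S]²(1+C_s²) = 0.0799²·(1+1.172) = 0.013866
Wq = λ·E[S²]/(2(1−ρ)) = 5.37·0.013866/(2·0.5709) = 0.06521 hr

Final: 0.06521 hr


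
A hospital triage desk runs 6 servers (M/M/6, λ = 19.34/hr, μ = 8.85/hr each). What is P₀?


a = λ/μ = 19.34/8.85 = 2.1853; ρ = a/c = 0.3642
Σ_{k=0}^{5} a^k/k! (terms k=0..5) = 1.00000 + 2.18531 + 2.38779 + 1.73936 + 0.95026 + 0.41532 = 8.67804
Tail: a^6/(6!(1−ρ)) = 108.91287/(720·0.6358) = 0.23792
P₀ = 1/(8.67804 + 0.23792) = 1/8.91596 = 0.112158

Final: 0.112158


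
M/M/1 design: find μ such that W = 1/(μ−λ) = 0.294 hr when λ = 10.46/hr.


W = 1/(μ−λ) ⇒ μ − λ = 1/W = 1/0.294 = 3.4014
μ = λ + 1/W = 10.46 + 3.4014 = 13.8614 per hr

Final: 13.8614 /hr


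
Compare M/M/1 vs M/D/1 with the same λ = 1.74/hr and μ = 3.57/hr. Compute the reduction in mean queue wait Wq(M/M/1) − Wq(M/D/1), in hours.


ρ = 1.74/3.57 = 0.4874
Wq(M/M/1) = ρ/(μ−λ) = 0.4874/1.83 = 0.26634 hr
Wq(M/D/1) = ρ/(2(μ−λ)) = 0.13317 hr
Savings = 0.26634 − 0.13317 = 0.13317 hr

Final: 0.13317 hr


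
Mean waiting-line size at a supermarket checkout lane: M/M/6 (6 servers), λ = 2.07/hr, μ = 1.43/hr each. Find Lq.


a = λ/μ = 1.4476; ρ = a/6 = 0.2413
P₀ = 0.235098
Lq = P₀·a^c·ρ / (c!·(1−ρ)²) = 0.235098·9.20038·0.2413/(720·0.57569)
= 0.001259

Final: 0.001259


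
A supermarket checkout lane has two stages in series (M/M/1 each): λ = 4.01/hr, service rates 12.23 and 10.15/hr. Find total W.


Each node sees arrival rate λ = 4.01/hr (tandem ⇒ throughput preserved).
W₁ = 1/(μ₁−λ) = 1/(12.23−4.01) = 0.12165 hr
W₂ = 1/(μ₂−λ) = 1/(10.15−4.01) = 0.16287 hr
W_total = W₁ + W₂ = 0.12165 + 0.16287 = 0.28452 hr

Final: 0.28452 hr


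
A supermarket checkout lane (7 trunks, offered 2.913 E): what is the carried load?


B(7,2.913) = 0.019377 (Erlang-B)
Carried load = a(1 − B) = 2.913·(1 − 0.019377) = 2.913·0.980623 = 2.8566 E

Final: 2.8566 Erlangs


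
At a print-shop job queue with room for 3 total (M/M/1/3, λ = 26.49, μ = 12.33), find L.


ρ = 26.49/12.33 = 2.1484
L = ρ[1 − (K+1)ρ^K + Kρ^(K+1)] / [(1−ρ)(1−ρ^(K+1))]
Numerator: 2.1484·(1 − 4·9.916460 + 3·21.304705) = 54.243865
Denominator: (-1.1484)·(-20.304705) = 23.318299
L = 54.243865/23.318299 = 2.3262

Final: 2.3262


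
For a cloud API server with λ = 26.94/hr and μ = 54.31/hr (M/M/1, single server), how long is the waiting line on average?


ρ = 26.94/54.31 = 0.4960
Lq = ρ²/(1−ρ) = 0.2461/0.5040 = 0.4882

Final: 0.4882


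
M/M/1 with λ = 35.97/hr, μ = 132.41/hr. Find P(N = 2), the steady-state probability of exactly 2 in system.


ρ = 35.97/132.41 = 0.2717
P_n = (1−ρ)·ρ^n = (1 − 0.2717)·0.2717^2 = 0.7283·0.073797 = 0.053750

Final: 0.053750


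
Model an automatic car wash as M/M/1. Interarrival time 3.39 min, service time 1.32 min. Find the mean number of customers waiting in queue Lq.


λ = 60/3.39 = 17.6991 /hr
μ = 60/1.32 = 45.4545 /hr
ρ = λ/μ = 17.6991/45.4545 = 0.3894
Lq = ρ²/(1−ρ) = 0.1516/0.6106 = 0.2483

Final: 0.2483


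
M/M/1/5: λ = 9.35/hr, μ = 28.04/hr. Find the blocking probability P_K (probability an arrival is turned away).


ρ = λ/μ = 9.35/28.04 = 0.3335
P_K = (1−ρ)ρ^K/(1−ρ^(K+1)) = (0.6665·0.004123)/(1 − 0.001375)
= 0.002748/0.998625 = 0.002752

Final: 0.002752


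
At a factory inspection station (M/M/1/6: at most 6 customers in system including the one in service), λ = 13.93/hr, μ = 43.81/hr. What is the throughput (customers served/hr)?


ρ = 0.3180; P_K = (1−ρ)ρ^6/(1−ρ^7) = 0.0007050
λ_eff = λ(1 − P_K) = 13.93·(1 − 0.0007050) = 13.93·0.999295 = 13.9202 /hr

Final: 13.9202 /hr


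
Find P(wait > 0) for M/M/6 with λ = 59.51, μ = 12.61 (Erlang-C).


a = λ/μ = 4.7193; ρ = a/6 = 0.7865
P₀ = 0.006829 (from M/M/c formula)
C(c,a) = [a^c/(c!(1−ρ))]·P₀ = [11047.12281/(720·0.2135)]·0.006829
= 71.88040·0.006829 = 0.490894

Final: 0.490894


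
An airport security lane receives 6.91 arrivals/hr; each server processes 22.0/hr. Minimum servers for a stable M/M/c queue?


Stability requires cμ > λ ⇔ c > λ/μ.
λ/μ = 6.91/22.0 = 0.3141
Minimum integer c = ⌊0.3141⌋ + 1 = 1
Check: 1·22.0 = 22.00 > 6.91, while 0·22.0 = 0.00 ≤ 6.91

Final: 1 servers


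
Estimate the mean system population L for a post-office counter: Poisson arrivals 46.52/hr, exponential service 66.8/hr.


ρ = λ/μ = 46.52/66.8 = 0.6964
L = ρ/(1−ρ) = 0.6964/(1 − 0.6964) = 0.6964/0.3036 = 2.2939

Final: 2.2939


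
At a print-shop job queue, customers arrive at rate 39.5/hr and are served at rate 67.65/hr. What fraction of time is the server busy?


ρ = λ/μ = 39.5/67.65 = 0.5839

Final: 0.5839


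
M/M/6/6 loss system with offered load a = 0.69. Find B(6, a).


B(c,a) = (a^c/c!) / Σ_{k=0}^{c} a^k/k!
a^6/6! = 0.0001499
Σ terms (k=0..6): 1.00000 + 0.69000 + 0.23805 + 0.05475 + 0.009445 + 0.001303 + 0.0001499 = 1.993699
B = 0.0001499/1.993699 = 0.00007518

Final: 0.00007518


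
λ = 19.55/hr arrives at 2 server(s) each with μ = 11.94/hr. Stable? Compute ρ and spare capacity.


Total capacity cμ = 2·11.94 = 23.88/hr
ρ = λ/(cμ) = 19.55/23.88 = 0.8187
Stable ⇔ ρ < 1: YES
Spare capacity = cμ − λ = 23.88 − 19.55 = 4.33/hr

Final: ρ = 0.8187; stable; margin = 4.33/hr


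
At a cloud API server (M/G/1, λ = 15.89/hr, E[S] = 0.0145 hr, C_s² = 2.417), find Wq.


ρ = λ·E[S] = 15.89·0.0145 = 0.2304
E[S²] = E[S]²(1+C_s²) = 0.0145²·(1+2.417) = 0.0007184
Wq = λ·E[S²]/(2(1−ρ)) = 15.89·0.0007184/(2·0.7696) = 0.007417 hr

Final: 0.007417 hr


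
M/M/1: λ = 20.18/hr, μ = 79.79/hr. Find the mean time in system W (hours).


W = 1/(μ−λ) = 1/(79.79 − 20.18) = 1/59.61 = 0.01678 hr

Final: 0.01678 hr


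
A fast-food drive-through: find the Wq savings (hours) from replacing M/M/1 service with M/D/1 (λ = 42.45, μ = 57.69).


ρ = 42.45/57.69 = 0.7358
Wq(M/M/1) = ρ/(μ−λ) = 0.7358/15.24 = 0.04828 hr
Wq(M/D/1) = ρ/(2(μ−λ)) = 0.02414 hr
Savings = 0.04828 − 0.02414 = 0.02414 hr

Final: 0.02414 hr


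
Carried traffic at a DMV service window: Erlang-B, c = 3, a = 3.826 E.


B(3,3.826) = 0.434570 (Erlang-B)
Carried load = a(1 − B) = 3.826·(1 − 0.434570) = 3.826·0.565430 = 2.1633 E

Final: 2.1633 Erlangs


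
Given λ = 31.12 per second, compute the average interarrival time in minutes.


Mean interarrival time = 1/λ = 1/31.12 second = 0.03213 second
In minutes: 0.03213 × 0.0166667 = 0.0005356 min

Final: 0.0005356 min


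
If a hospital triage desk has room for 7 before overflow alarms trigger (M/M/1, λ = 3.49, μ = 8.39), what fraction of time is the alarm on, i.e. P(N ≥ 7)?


ρ = 3.49/8.39 = 0.4160
P(N ≥ n) = ρ^n = 0.4160^7 = 0.002155

Final: 0.002155


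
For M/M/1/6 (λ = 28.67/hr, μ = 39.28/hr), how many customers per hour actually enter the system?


ρ = 0.7299; P_K = (1−ρ)ρ^6/(1−ρ^7) = 0.045905
λ_eff = λ(1 − P_K) = 28.67·(1 − 0.045905) = 28.67·0.954095 = 27.3539 /hr

Final: 27.3539 /hr


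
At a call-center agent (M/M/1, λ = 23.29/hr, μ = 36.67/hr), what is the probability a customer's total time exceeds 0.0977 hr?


W ~ Exponential(μ−λ) for M/M/1.
μ − λ = 36.67 − 23.29 = 13.3800
P(W > t) = e^{−(μ−λ)t} = e^{−1.3072} = 0.270570

Final: 0.270570


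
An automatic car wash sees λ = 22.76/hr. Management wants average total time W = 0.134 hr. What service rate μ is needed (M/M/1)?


W = 1/(μ−λ) ⇒ μ − λ = 1/W = 1/0.134 = 7.4627
μ = λ + 1/W = 22.76 + 7.4627 = 30.2227 per hr

Final: 30.2227 /hr


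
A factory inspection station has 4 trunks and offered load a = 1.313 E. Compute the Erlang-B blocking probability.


B(c,a) = (a^c/c!) / Σ_{k=0}^{c} a^k/k!
a^4/4! = 0.123836
Σ terms (k=0..4): 1.00000 + 1.31300 + 0.86198 + 0.37726 + 0.12384 = 3.676083
B = 0.123836/3.676083 = 0.033687

Final: 0.033687


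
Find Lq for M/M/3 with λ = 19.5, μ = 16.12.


a = λ/μ = 1.2097; ρ = a/3 = 0.4032
P₀ = 0.291061
Lq = P₀·a^c·ρ / (c!·(1−ρ)²) = 0.291061·1.77014·0.4032/(6·0.35614)
= 0.09722

Final: 0.09722


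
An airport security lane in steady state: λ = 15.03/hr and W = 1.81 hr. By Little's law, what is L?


L = λW = 15.03·1.81 = 27.2043

Final: 27.2043


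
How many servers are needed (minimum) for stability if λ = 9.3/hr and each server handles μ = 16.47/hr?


Stability requires cμ > λ ⇔ c > λ/μ.
λ/μ = 9.3/16.47 = 0.5647
Minimum integer c = ⌊0.5647⌋ + 1 = 1
Check: 1·16.47 = 16.47 > 9.3, while 0·16.47 = 0.00 ≤ 9.3

Final: 1 servers


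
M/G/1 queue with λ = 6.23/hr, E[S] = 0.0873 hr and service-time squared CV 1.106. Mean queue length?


ρ = λ·E[S] = 6.23·0.0873 = 0.5439
Lq = ρ²(1+C_s²)/(2(1−ρ)) = 0.2958·(1+1.106)/(2·0.4561)
= 0.2958·2.1060/0.9122 = 0.68289

Final: 0.68289


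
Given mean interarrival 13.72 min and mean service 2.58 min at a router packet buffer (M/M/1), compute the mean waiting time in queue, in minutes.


λ = 60/13.72 = 4.3732 /hr
μ = 60/2.58 = 23.2558 /hr
ρ = λ/μ = 4.3732/23.2558 = 0.1880
Wq = ρ/(μ−λ) = 0.1880/(23.2558−4.3732) = 0.009959 hr
In minutes: 0.009959·60 = 0.5975 min

Final: 0.5975 min


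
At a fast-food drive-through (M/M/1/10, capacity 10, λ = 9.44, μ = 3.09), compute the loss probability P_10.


ρ = λ/μ = 9.44/3.09 = 3.0550
P_K = (1−ρ)ρ^K/(1−ρ^(K+1)) = (-2.0550·70816.612535)/(1 − 216345.897193)
= -145529.284659/-216344.897193 = 0.672673

Final: 0.672673


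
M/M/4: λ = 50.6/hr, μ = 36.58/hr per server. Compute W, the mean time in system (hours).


a = 1.3833; ρ = 0.3458; P₀ = 0.249109
Lq = P₀·a^c·ρ/(c!(1−ρ)²) = 0.03071
Wq = Lq/λ = 0.03071/50.6 = 0.0006069 hr
W = Wq + 1/μ = 0.0006069 + 0.02734 = 0.02794 hr

Final: 0.02794 hr


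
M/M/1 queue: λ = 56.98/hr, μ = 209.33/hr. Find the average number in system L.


ρ = λ/μ = 56.98/209.33 = 0.2722
L = ρ/(1−ρ) = 0.2722/(1 − 0.2722) = 0.2722/0.7278 = 0.3740

Final: 0.3740


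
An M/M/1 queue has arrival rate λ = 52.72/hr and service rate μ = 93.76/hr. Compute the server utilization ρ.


ρ = λ/μ = 52.72/93.76 = 0.5623

Final: 0.5623


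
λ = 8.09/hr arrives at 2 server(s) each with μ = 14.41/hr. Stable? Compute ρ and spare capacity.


Total capacity cμ = 2·14.41 = 28.82/hr
ρ = λ/(cμ) = 8.09/28.82 = 0.2807
Stable ⇔ ρ < 1: YES
Spare capacity = cμ − λ = 28.82 − 8.09 = 20.73/hr

Final: ρ = 0.2807; stable; margin = 20.73/hr


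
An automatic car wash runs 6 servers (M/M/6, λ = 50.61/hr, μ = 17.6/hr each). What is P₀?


a = λ/μ = 50.61/17.6 = 2.8756; ρ = a/c = 0.4793
Σ_{k=0}^{5} a^k/k! (terms k=0..5) = 1.00000 + 2.87557 + 4.13445 + 3.96296 + 2.84894 + 1.63846 = 16.46038
Tail: a^6/(6!(1−ρ)) = 565.38205/(720·0.5207) = 1.50796
P₀ = 1/(16.46038 + 1.50796) = 1/17.96834 = 0.055653

Final: 0.055653


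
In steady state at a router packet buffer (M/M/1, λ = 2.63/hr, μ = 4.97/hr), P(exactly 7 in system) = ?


ρ = 2.63/4.97 = 0.5292
P_n = (1−ρ)·ρ^n = (1 − 0.5292)·0.5292^7 = 0.4708·0.011620 = 0.005471

Final: 0.005471


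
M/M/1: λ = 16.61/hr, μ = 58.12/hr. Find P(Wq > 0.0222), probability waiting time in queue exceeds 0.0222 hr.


ρ = 16.61/58.12 = 0.2858
P(Wq > t) = ρ·e^{−(μ−λ)t} = 0.2858·e^{−0.9215}
= 0.2858·0.397913 = 0.113719

Final: 0.113719


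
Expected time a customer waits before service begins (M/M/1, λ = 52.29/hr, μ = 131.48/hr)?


ρ = 52.29/131.48 = 0.3977
Wq = ρ/(μ−λ) = 0.3977/(131.48 − 52.29) = 0.3977/79.19 = 0.005022 hr

Final: 0.005022 hr


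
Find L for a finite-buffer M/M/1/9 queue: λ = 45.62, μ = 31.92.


ρ = 45.62/31.92 = 1.4292
L = ρ[1 − (K+1)ρ^K + Kρ^(K+1)] / [(1−ρ)(1−ρ^(K+1))]
Numerator: 1.4292·(1 − 10·24.878923 + 9·35.556908) = 103.220871
Denominator: (-0.4292)·(-34.556908) = 14.831755
L = 103.220871/14.831755 = 6.9595

Final: 6.9595


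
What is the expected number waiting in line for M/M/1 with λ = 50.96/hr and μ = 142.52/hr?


ρ = 50.96/142.52 = 0.3576
Lq = ρ²/(1−ρ) = 0.1279/0.6424 = 0.1990

Final: 0.1990


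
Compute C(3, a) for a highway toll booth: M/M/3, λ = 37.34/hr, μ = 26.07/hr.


a = λ/μ = 1.4323; ρ = a/3 = 0.4774
P₀ = 0.227522 (from M/M/c formula)
C(c,a) = [a^c/(c!(1−ρ))]·P₀ = [2.93833/(6·0.5226)]·0.227522
= 0.93714·0.227522 = 0.213221

Final: 0.213221


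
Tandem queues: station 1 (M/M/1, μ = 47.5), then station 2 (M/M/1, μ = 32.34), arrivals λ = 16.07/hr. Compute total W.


Each node sees arrival rate λ = 16.07/hr (tandem ⇒ throughput preserved).
W₁ = 1/(μ₁−λ) = 1/(47.5−16.07) = 0.03182 hr
W₂ = 1/(μ₂−λ) = 1/(32.34−16.07) = 0.06146 hr
W_total = W₁ + W₂ = 0.03182 + 0.06146 = 0.09328 hr

Final: 0.09328 hr


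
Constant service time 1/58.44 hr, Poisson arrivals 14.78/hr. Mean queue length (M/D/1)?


ρ = 14.78/58.44 = 0.2529
M/D/1: Lq = ρ²/(2(1−ρ)) = 0.06396/(2·0.7471) = 0.04281

Final: 0.04281


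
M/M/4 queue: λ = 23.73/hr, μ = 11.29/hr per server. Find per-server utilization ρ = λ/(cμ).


ρ = λ/(cμ) = 23.73/(4·11.29) = 23.73/45.16 = 0.5255

Final: 0.5255


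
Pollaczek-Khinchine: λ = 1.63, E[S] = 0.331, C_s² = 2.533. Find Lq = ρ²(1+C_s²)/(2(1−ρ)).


ρ = λ·E[S] = 1.63·0.331 = 0.5395
Lq = ρ²(1+C_s²)/(2(1−ρ)) = 0.2911·(1+2.533)/(2·0.4605)
= 0.2911·3.5330/0.9209 = 1.11672

Final: 1.11672


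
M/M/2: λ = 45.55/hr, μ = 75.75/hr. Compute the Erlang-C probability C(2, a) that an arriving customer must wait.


a = λ/μ = 0.6013; ρ = a/2 = 0.3007
P₀ = 0.537681 (from M/M/c formula)
C(c,a) = [a^c/(c!(1−ρ))]·P₀ = [0.36159/(2·0.6993)]·0.537681
= 0.25852·0.537681 = 0.139001

Final: 0.139001


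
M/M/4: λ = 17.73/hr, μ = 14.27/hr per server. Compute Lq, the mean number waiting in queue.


a = λ/μ = 1.2425; ρ = a/4 = 0.3106
P₀ = 0.287519
Lq = P₀·a^c·ρ / (c!·(1−ρ)²) = 0.287519·2.38308·0.3106/(24·0.47525)
= 0.01866

Final: 0.01866


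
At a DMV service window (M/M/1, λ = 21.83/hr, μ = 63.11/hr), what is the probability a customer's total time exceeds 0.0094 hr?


W ~ Exponential(μ−λ) for M/M/1.
μ − λ = 63.11 − 21.83 = 41.2800
P(W > t) = e^{−(μ−λ)t} = e^{−0.3880} = 0.678391

Final: 0.678391


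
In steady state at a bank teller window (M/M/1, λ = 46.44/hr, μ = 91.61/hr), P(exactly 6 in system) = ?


ρ = 46.44/91.61 = 0.5069
P_n = (1−ρ)·ρ^n = (1 − 0.5069)·0.5069^6 = 0.4931·0.016971 = 0.008368

Final: 0.008368


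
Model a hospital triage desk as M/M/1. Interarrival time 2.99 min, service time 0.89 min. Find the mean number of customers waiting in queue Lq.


λ = 60/2.99 = 20.0669 /hr
μ = 60/0.89 = 67.4157 /hr
ρ = λ/μ = 20.0669/67.4157 = 0.2977
Lq = ρ²/(1−ρ) = 0.08860/0.7023 = 0.1262

Final: 0.1262


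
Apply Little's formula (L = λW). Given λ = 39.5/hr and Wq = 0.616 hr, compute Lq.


Lq = λWq = 39.5·0.616 = 24.3320

Final: 24.3320


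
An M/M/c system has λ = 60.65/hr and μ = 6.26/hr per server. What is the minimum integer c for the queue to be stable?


Stability requires cμ > λ ⇔ c > λ/μ.
λ/μ = 60.65/6.26 = 9.6885
Minimum integer c = ⌊9.6885⌋ + 1 = 10
Check: 10·6.26 = 62.60 > 60.65, while 9·6.26 = 56.34 ≤ 60.65

Final: 10 servers


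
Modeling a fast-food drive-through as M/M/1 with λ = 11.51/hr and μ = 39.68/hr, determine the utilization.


ρ = λ/μ = 11.51/39.68 = 0.2901

Final: 0.2901


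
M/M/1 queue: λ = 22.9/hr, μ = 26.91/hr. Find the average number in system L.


ρ = λ/μ = 22.9/26.91 = 0.8510
L = ρ/(1−ρ) = 0.8510/(1 − 0.8510) = 0.8510/0.1490 = 5.7107

Final: 5.7107


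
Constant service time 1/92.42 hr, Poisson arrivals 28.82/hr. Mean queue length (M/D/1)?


ρ = 28.82/92.42 = 0.3118
M/D/1: Lq = ρ²/(2(1−ρ)) = 0.09724/(2·0.6882) = 0.07065

Final: 0.07065


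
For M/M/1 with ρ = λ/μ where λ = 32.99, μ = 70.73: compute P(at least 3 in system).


ρ = 32.99/70.73 = 0.4664
P(N ≥ n) = ρ^n = 0.4664^3 = 0.101470

Final: 0.101470


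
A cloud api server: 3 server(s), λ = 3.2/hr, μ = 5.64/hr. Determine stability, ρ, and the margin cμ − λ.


Total capacity cμ = 3·5.64 = 16.92/hr
ρ = λ/(cμ) = 3.2/16.92 = 0.1891
Stable ⇔ ρ < 1: YES
Spare capacity = cμ − λ = 16.92 − 3.2 = 13.72/hr

Final: ρ = 0.1891; stable; margin = 13.72/hr


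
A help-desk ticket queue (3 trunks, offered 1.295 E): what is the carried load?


B(3,1.295) = 0.103551 (Erlang-B)
Carried load = a(1 − B) = 1.295·(1 − 0.103551) = 1.295·0.896449 = 1.1609 E

Final: 1.1609 Erlangs


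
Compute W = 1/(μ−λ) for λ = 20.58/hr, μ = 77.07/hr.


W = 1/(μ−λ) = 1/(77.07 − 20.58) = 1/56.49 = 0.01770 hr

Final: 0.01770 hr


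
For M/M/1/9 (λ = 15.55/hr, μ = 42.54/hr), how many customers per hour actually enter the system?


ρ = 0.3655; P_K = (1−ρ)ρ^9/(1−ρ^10) = 0.00007393
λ_eff = λ(1 − P_K) = 15.55·(1 − 0.00007393) = 15.55·0.999926 = 15.5489 /hr

Final: 15.5489 /hr


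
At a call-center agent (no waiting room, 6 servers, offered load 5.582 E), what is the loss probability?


B(c,a) = (a^c/c!) / Σ_{k=0}^{c} a^k/k!
a^6/6! = 42.015206
Σ terms (k=0..6): 1.00000 + 5.58200 + 15.57936 + 28.98800 + 40.45275 + 45.16145 + 42.01521 = 178.778775
B = 42.015206/178.778775 = 0.235012

Final: 0.235012


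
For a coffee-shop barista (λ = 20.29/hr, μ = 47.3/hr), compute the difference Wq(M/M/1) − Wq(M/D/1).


ρ = 20.29/47.3 = 0.4290
Wq(M/M/1) = ρ/(μ−λ) = 0.4290/27.01 = 0.01588 hr
Wq(M/D/1) = ρ/(2(μ−λ)) = 0.007941 hr
Savings = 0.01588 − 0.007941 = 0.007941 hr

Final: 0.007941 hr


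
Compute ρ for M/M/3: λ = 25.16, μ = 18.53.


ρ = λ/(cμ) = 25.16/(3·18.53) = 25.16/55.59 = 0.4526

Final: 0.4526


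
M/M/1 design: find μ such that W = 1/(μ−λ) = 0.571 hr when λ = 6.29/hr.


W = 1/(μ−λ) ⇒ μ − λ = 1/W = 1/0.571 = 1.7513
μ = λ + 1/W = 6.29 + 1.7513 = 8.0413 per hr

Final: 8.0413 /hr


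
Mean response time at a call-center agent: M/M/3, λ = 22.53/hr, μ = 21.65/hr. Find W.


a = 1.0406; ρ = 0.3469; P₀ = 0.348468
Lq = P₀·a^c·ρ/(c!(1−ρ)²) = 0.05323
Wq = Lq/λ = 0.05323/22.53 = 0.002362 hr
W = Wq + 1/μ = 0.002362 + 0.04619 = 0.04855 hr

Final: 0.04855 hr


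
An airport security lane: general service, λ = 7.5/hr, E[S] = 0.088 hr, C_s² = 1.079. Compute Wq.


ρ = λ·E[S] = 7.5·0.088 = 0.6600
E[S²] = E[S]²(1+C_s²) = 0.088²·(1+1.079) = 0.016100
Wq = λ·E[S²]/(2(1−ρ)) = 7.5·0.016100/(2·0.3400) = 0.17757 hr

Final: 0.17757 hr


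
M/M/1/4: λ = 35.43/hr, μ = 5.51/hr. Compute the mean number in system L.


ρ = 35.43/5.51 = 6.4301
L = ρ[1 − (K+1)ρ^K + Kρ^(K+1)] / [(1−ρ)(1−ρ^(K+1))]
Numerator: 6.4301·(1 − 5·1709.535855 + 4·10992.532730) = 227777.294341
Denominator: (-5.4301)·(-10991.532730) = 59685.419109
L = 227777.294341/59685.419109 = 3.8163

Final: 3.8163


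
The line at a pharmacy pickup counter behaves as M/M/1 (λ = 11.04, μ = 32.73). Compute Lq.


ρ = 11.04/32.73 = 0.3373
Lq = ρ²/(1−ρ) = 0.1138/0.6627 = 0.1717

Final: 0.1717


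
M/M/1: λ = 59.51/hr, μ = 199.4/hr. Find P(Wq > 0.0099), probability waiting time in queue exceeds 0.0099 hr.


ρ = 59.51/199.4 = 0.2984
P(Wq > t) = ρ·e^{−(μ−λ)t} = 0.2984·e^{−1.3849}
= 0.2984·0.250346 = 0.074715

Final: 0.074715


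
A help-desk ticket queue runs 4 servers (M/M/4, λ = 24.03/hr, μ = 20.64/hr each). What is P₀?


a = λ/μ = 24.03/20.64 = 1.1642; ρ = a/c = 0.2911
Σ_{k=0}^{3} a^k/k! (terms k=0..3) = 1.00000 + 1.16424 + 0.67773 + 0.26302 = 3.10499
Tail: a^4/(4!(1−ρ)) = 1.83728/(24·0.7089) = 0.10798
P₀ = 1/(3.10499 + 0.10798) = 1/3.21297 = 0.311238

Final: 0.311238


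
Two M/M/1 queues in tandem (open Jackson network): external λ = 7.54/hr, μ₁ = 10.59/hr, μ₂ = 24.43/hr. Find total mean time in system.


Each node sees arrival rate λ = 7.54/hr (tandem ⇒ throughput preserved).
W₁ = 1/(μ₁−λ) = 1/(10.59−7.54) = 0.32787 hr
W₂ = 1/(μ₂−λ) = 1/(24.43−7.54) = 0.05921 hr
W_total = W₁ + W₂ = 0.32787 + 0.05921 = 0.38708 hr

Final: 0.38708 hr


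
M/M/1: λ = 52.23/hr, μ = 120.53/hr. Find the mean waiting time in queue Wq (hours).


ρ = 52.23/120.53 = 0.4333
Wq = ρ/(μ−λ) = 0.4333/(120.53 − 52.23) = 0.4333/68.30 = 0.006345 hr

Final: 0.006345 hr


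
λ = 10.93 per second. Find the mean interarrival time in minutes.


Mean interarrival time = 1/λ = 1/10.93 second = 0.09149 second
In minutes: 0.09149 × 0.0166667 = 0.001525 min

Final: 0.001525 min


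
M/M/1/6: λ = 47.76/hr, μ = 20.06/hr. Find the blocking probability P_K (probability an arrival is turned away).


ρ = λ/μ = 47.76/20.06 = 2.3809
P_K = (1−ρ)ρ^K/(1−ρ^(K+1)) = (-1.3809·182.137905)/(1 − 433.644384)
= -251.506479/-432.644384 = 0.581324

Final: 0.581324


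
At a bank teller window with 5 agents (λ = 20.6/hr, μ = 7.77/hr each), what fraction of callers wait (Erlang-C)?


a = λ/μ = 2.6512; ρ = a/5 = 0.5302
P₀ = 0.068241 (from M/M/c formula)
C(c,a) = [a^c/(c!(1−ρ))]·P₀ = [130.98785/(120·0.4698)]·0.068241
= 2.32369·0.068241 = 0.158571

Final: 0.158571


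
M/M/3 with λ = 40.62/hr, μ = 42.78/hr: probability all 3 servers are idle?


a = λ/μ = 40.62/42.78 = 0.9495; ρ = a/c = 0.3165
Σ_{k=0}^{2} a^k/k! (terms k=0..2) = 1.00000 + 0.94951 + 0.45078 = 2.40029
Tail: a^3/(3!(1−ρ)) = 0.85605/(6·0.6835) = 0.20874
P₀ = 1/(2.40029 + 0.20874) = 1/2.60903 = 0.383284

Final: 0.383284


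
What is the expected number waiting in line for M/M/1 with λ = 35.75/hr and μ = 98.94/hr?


ρ = 35.75/98.94 = 0.3613
Lq = ρ²/(1−ρ) = 0.1306/0.6387 = 0.2044

Final: 0.2044


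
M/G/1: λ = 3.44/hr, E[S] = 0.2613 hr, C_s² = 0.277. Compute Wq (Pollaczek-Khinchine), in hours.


ρ = λ·E[S] = 3.44·0.2613 = 0.8989
E[S²] = E[S]²(1+C_s²) = 0.2613²·(1+0.277) = 0.087191
Wq = λ·E[S²]/(2(1−ρ)) = 3.44·0.087191/(2·0.1011) = 1.48295 hr

Final: 1.48295 hr


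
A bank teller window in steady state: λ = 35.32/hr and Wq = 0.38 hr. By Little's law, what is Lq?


Lq = λWq = 35.32·0.38 = 13.4216

Final: 13.4216


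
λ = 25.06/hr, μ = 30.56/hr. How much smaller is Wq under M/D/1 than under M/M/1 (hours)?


ρ = 25.06/30.56 = 0.8200
Wq(M/M/1) = ρ/(μ−λ) = 0.8200/5.50 = 0.14910 hr
Wq(M/D/1) = ρ/(2(μ−λ)) = 0.07455 hr
Savings = 0.14910 − 0.07455 = 0.07455 hr

Final: 0.07455 hr


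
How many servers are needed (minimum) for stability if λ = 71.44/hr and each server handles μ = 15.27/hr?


Stability requires cμ > λ ⇔ c > λ/μ.
λ/μ = 71.44/15.27 = 4.6785
Minimum integer c = ⌊4.6785⌋ + 1 = 5
Check: 5·15.27 = 76.35 > 71.44, while 4·15.27 = 61.08 ≤ 71.44

Final: 5 servers


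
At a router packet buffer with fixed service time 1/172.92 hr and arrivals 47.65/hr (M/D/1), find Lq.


ρ = 47.65/172.92 = 0.2756
M/D/1: Lq = ρ²/(2(1−ρ)) = 0.07593/(2·0.7244) = 0.05241

Final: 0.05241


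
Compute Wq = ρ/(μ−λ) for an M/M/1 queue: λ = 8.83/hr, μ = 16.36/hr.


ρ = 8.83/16.36 = 0.5397
Wq = ρ/(μ−λ) = 0.5397/(16.36 − 8.83) = 0.5397/7.53 = 0.07168 hr

Final: 0.07168 hr


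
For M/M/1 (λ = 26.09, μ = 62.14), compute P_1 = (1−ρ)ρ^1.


ρ = 26.09/62.14 = 0.4199
P_n = (1−ρ)·ρ^n = (1 − 0.4199)·0.4199^1 = 0.5801·0.419858 = 0.243577

Final: 0.243577


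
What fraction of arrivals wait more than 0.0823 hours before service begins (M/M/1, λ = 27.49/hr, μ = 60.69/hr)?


ρ = 27.49/60.69 = 0.4530
P(Wq > t) = ρ·e^{−(μ−λ)t} = 0.4530·e^{−2.7324}
= 0.4530·0.065066 = 0.029472

Final: 0.029472


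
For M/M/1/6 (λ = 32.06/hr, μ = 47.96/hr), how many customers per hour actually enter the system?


ρ = 0.6685; P_K = (1−ρ)ρ^6/(1−ρ^7) = 0.031458
λ_eff = λ(1 − P_K) = 32.06·(1 − 0.031458) = 32.06·0.968542 = 31.0515 /hr

Final: 31.0515 /hr


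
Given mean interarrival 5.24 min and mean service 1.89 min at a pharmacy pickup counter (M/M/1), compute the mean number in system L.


λ = 60/5.24 = 11.4504 /hr
μ = 60/1.89 = 31.7460 /hr
ρ = λ/μ = 11.4504/31.7460 = 0.3607
L = ρ/(1−ρ) = 0.3607/0.6393 = 0.5642

Final: 0.5642


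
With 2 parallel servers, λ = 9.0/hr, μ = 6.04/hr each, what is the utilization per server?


ρ = λ/(cμ) = 9.0/(2·6.04) = 9.0/12.08 = 0.7450

Final: 0.7450


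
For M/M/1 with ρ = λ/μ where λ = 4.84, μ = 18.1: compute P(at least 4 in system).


ρ = 4.84/18.1 = 0.2674
P(N ≥ n) = ρ^n = 0.2674^4 = 0.005113

Final: 0.005113


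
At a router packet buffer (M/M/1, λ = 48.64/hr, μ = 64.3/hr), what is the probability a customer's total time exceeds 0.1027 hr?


W ~ Exponential(μ−λ) for M/M/1.
μ − λ = 64.3 − 48.64 = 15.6600
P(W > t) = e^{−(μ−λ)t} = e^{−1.6083} = 0.200231

Final: 0.200231


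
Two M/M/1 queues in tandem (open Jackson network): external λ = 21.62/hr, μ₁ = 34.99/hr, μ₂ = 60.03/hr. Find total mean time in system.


Each node sees arrival rate λ = 21.62/hr (tandem ⇒ throughput preserved).
W₁ = 1/(μ₁−λ) = 1/(34.99−21.62) = 0.07479 hr
W₂ = 1/(μ₂−λ) = 1/(60.03−21.62) = 0.02603 hr
W_total = W₁ + W₂ = 0.07479 + 0.02603 = 0.10083 hr

Final: 0.10083 hr
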